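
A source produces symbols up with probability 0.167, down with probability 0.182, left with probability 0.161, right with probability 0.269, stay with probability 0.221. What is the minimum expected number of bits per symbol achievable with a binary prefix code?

2.328 bits/symbol

Repeatedly combine the two least-probable nodes; the expected code length is the sum of the merged weights.
merge 161/1000 + 167/1000 → 41/125
merge 91/500 + 221/1000 → 403/1000
merge 269/1000 + 41/125 → 597/1000
merge 403/1000 + 597/1000 → 1
L = 41/125 + 403/1000 + 597/1000 + 1 = 291/125 = 2.328 bits/symbol.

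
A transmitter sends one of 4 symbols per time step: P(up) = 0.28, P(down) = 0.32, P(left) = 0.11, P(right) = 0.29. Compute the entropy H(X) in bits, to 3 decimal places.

H = −Σ pᵢ log₂ pᵢ.
−0.28·log₂(0.28) = 0.5142
−0.32·log₂(0.32) = 0.5260
−0.11·log₂(0.11) = 0.3503
−0.29·log₂(0.29) = 0.5179
Sum ≈ 1.9084 → 1.908 bits.

1.908 bits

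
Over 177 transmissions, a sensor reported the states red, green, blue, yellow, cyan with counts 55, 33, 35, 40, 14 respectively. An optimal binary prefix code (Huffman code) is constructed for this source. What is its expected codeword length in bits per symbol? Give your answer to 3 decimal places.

2.266 bits/symbol

Probabilities are the counts divided by 177.
Repeatedly combine the two least-probable nodes; the expected code length is the sum of the merged weights.
merge 14/177 + 11/59 → 47/177
merge 35/177 + 40/177 → 25/59
merge 47/177 + 55/177 → 34/59
merge 25/59 + 34/59 → 1
L = 47/177 + 25/59 + 34/59 + 1 = 401/177 ≈ 2.266 bits/symbol.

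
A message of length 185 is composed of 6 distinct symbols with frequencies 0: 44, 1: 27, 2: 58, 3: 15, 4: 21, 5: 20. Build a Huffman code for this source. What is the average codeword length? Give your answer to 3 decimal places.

2.449 bits/symbol

Probabilities are the counts divided by 185.
Repeatedly combine the two least-probable nodes; the expected code length is the sum of the merged weights.
merge 3/37 + 4/37 → 7/37
merge 21/185 + 27/185 → 48/185
merge 7/37 + 44/185 → 79/185
merge 48/185 + 58/185 → 106/185
merge 79/185 + 106/185 → 1
L = 7/37 + 48/185 + 79/185 + 106/185 + 1 = 453/185 ≈ 2.449 bits/symbol.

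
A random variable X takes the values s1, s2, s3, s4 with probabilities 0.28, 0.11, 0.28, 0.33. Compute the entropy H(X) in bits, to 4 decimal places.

1.9065 bits

H = −Σ pᵢ log₂ pᵢ.
−0.28·log₂(0.28) = 0.5142
−0.11·log₂(0.11) = 0.3503
−0.28·log₂(0.28) = 0.5142
−0.33·log₂(0.33) = 0.5278
Sum ≈ 1.9065 → 1.9065 bits.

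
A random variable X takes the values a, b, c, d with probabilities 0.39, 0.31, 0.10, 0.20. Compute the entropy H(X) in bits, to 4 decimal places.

1.8502 bits

H = −Σ pᵢ log₂ pᵢ.
−0.39·log₂(0.39) = 0.5298
−0.31·log₂(0.31) = 0.5238
−0.10·log₂(0.10) = 0.3322
−0.20·log₂(0.20) = 0.4644
Sum ≈ 1.8502 → 1.8502 bits.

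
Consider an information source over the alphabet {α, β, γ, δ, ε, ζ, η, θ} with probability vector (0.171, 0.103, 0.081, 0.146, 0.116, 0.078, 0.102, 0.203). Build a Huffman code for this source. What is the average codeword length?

Repeatedly combine the two least-probable nodes; the expected code length is the sum of the merged weights.
merge 39/500 + 81/1000 → 159/1000
merge 51/500 + 103/1000 → 41/200
merge 29/250 + 73/500 → 131/500
merge 159/1000 + 171/1000 → 33/100
merge 203/1000 + 41/200 → 51/125
merge 131/500 + 33/100 → 74/125
merge 51/125 + 74/125 → 1
L = 159/1000 + 41/200 + 131/500 + 33/100 + 51/125 + 74/125 + 1 = 739/250 = 2.956 bits/symbol.

2.956 bits/symbol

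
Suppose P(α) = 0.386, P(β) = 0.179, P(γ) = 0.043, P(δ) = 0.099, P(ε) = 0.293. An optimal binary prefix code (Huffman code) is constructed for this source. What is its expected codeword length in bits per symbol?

Repeatedly combine the two least-probable nodes; the expected code length is the sum of the merged weights.
merge 43/1000 + 99/1000 → 71/500
merge 71/500 + 179/1000 → 321/1000
merge 293/1000 + 321/1000 → 307/500
merge 193/500 + 307/500 → 1
L = 71/500 + 321/1000 + 307/500 + 1 = 2077/1000 = 2.077 bits/symbol.

2.077 bits/symbol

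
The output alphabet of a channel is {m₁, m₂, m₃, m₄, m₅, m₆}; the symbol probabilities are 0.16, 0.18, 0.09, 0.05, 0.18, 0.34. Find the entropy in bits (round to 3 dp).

2.372 bits

H = −Σ pᵢ log₂ pᵢ.
−0.16·log₂(0.16) = 0.4230
−0.18·log₂(0.18) = 0.4453
−0.09·log₂(0.09) = 0.3127
−0.05·log₂(0.05) = 0.2161
−0.18·log₂(0.18) = 0.4453
−0.34·log₂(0.34) = 0.5292
Sum ≈ 2.3716 → 2.372 bits.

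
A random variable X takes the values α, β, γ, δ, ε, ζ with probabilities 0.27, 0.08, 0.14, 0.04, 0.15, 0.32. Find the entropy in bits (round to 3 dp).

2.321 bits

H = −Σ pᵢ log₂ pᵢ.
−0.27·log₂(0.27) = 0.5100
−0.08·log₂(0.08) = 0.2915
−0.14·log₂(0.14) = 0.3971
−0.04·log₂(0.04) = 0.1858
−0.15·log₂(0.15) = 0.4105
−0.32·log₂(0.32) = 0.5260
Sum ≈ 2.3210 → 2.321 bits.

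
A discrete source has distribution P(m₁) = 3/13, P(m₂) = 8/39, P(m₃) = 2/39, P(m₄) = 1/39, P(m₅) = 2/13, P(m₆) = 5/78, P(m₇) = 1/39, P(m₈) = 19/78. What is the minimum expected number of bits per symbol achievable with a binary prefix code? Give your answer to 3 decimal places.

Repeatedly combine the two least-probable nodes; the expected code length is the sum of the merged weights.
merge 1/39 + 1/39 → 2/39
merge 2/39 + 2/39 → 4/39
merge 5/78 + 4/39 → 1/6
merge 2/13 + 1/6 → 25/78
merge 8/39 + 3/13 → 17/39
merge 19/78 + 25/78 → 22/39
merge 17/39 + 22/39 → 1
L = 2/39 + 4/39 + 1/6 + 25/78 + 17/39 + 22/39 + 1 = 103/39 ≈ 2.641 bits/symbol.

2.641 bits/symbol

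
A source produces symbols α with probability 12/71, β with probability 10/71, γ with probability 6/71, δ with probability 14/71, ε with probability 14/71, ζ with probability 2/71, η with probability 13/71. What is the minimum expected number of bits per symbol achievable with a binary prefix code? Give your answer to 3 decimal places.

2.718 bits/symbol

Repeatedly combine the two least-probable nodes; the expected code length is the sum of the merged weights.
merge 2/71 + 6/71 → 8/71
merge 8/71 + 10/71 → 18/71
merge 12/71 + 13/71 → 25/71
merge 14/71 + 14/71 → 28/71
merge 18/71 + 25/71 → 43/71
merge 28/71 + 43/71 → 1
L = 8/71 + 18/71 + 25/71 + 28/71 + 43/71 + 1 = 193/71 ≈ 2.718 bits/symbol.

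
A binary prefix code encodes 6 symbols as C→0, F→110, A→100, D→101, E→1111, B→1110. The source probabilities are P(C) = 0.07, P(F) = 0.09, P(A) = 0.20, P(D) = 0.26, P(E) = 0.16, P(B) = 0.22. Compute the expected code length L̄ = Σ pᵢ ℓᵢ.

L̄ = Σ pᵢ·ℓᵢ = 0.07·1 + 0.09·3 + 0.20·3 + 0.26·3 + 0.16·4 + 0.22·4 = 3.24 bits/symbol.

3.24 bits/symbol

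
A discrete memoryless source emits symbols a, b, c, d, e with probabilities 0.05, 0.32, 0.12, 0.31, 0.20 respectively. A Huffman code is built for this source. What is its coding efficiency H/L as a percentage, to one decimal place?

Entropy H = −Σ p log₂ p ≈ 2.0974 bits.
Huffman merges: 1/20+3/25→17/100; 17/100+1/5→37/100; 31/100+8/25→63/100; 37/100+63/100→1. L = 217/100 ≈ 2.1700.
Efficiency = H/L = 2.0974/2.1700 = 96.7%.

96.7%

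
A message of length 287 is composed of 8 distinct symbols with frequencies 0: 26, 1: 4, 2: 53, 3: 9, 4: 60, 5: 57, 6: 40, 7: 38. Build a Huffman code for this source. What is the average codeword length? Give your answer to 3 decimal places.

Probabilities are the counts divided by 287.
Repeatedly combine the two least-probable nodes; the expected code length is the sum of the merged weights.
merge 4/287 + 9/287 → 13/287
merge 13/287 + 26/287 → 39/287
merge 38/287 + 39/287 → 11/41
merge 40/287 + 53/287 → 93/287
merge 57/287 + 60/287 → 117/287
merge 11/41 + 93/287 → 170/287
merge 117/287 + 170/287 → 1
L = 13/287 + 39/287 + 11/41 + 93/287 + 117/287 + 170/287 + 1 = 796/287 ≈ 2.774 bits/symbol.

2.774 bits/symbol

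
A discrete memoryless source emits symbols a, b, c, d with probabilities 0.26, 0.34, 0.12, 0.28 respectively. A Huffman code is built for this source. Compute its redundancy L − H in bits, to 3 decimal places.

Entropy H = −Σ p log₂ p ≈ 1.9157 bits.
Huffman merges: 3/25+13/50→19/50; 7/25+17/50→31/50; 19/50+31/50→1. L = 2 ≈ 2.0000.
L − H = 2.0000 − 1.9157 = 0.084 bits.

0.084 bits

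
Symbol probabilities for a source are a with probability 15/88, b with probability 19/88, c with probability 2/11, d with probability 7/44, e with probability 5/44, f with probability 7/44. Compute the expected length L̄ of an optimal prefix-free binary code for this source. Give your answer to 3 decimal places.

2.602 bits/symbol

Repeatedly combine the two least-probable nodes; the expected code length is the sum of the merged weights.
merge 5/44 + 7/44 → 3/11
merge 7/44 + 15/88 → 29/88
merge 2/11 + 19/88 → 35/88
merge 3/11 + 29/88 → 53/88
merge 35/88 + 53/88 → 1
L = 3/11 + 29/88 + 35/88 + 53/88 + 1 = 229/88 ≈ 2.602 bits/symbol.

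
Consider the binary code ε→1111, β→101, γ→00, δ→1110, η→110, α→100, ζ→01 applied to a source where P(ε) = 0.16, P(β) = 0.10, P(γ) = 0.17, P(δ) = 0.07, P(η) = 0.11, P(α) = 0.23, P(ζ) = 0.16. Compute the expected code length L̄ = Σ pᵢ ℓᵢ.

2.9 bits/symbol

L̄ = Σ pᵢ·ℓᵢ = 0.16·4 + 0.10·3 + 0.17·2 + 0.07·4 + 0.11·3 + 0.23·3 + 0.16·2 = 2.9 bits/symbol.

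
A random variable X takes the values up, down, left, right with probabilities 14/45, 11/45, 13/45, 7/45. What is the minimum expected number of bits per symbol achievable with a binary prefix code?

Repeatedly combine the two least-probable nodes; the expected code length is the sum of the merged weights.
merge 7/45 + 11/45 → 2/5
merge 13/45 + 14/45 → 3/5
merge 2/5 + 3/5 → 1
L = 2/5 + 3/5 + 1 = 2 bits/symbol.

2 bits/symbol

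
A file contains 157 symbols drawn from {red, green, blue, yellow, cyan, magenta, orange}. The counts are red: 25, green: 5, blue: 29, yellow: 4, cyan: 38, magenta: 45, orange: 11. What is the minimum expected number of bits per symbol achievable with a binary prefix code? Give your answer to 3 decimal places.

2.471 bits/symbol

Probabilities are the counts divided by 157.
Repeatedly combine the two least-probable nodes; the expected code length is the sum of the merged weights.
merge 4/157 + 5/157 → 9/157
merge 9/157 + 11/157 → 20/157
merge 20/157 + 25/157 → 45/157
merge 29/157 + 38/157 → 67/157
merge 45/157 + 45/157 → 90/157
merge 67/157 + 90/157 → 1
L = 9/157 + 20/157 + 45/157 + 67/157 + 90/157 + 1 = 388/157 ≈ 2.471 bits/symbol.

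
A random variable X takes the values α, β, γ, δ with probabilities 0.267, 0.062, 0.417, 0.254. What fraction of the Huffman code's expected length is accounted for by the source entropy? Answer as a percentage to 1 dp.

94.0%

Entropy H = −Σ p log₂ p ≈ 1.7858 bits.
Huffman merges: 31/500+127/500→79/250; 267/1000+79/250→583/1000; 417/1000+583/1000→1. L = 1899/1000 ≈ 1.8990.
Efficiency = H/L = 1.7858/1.8990 = 94.0%.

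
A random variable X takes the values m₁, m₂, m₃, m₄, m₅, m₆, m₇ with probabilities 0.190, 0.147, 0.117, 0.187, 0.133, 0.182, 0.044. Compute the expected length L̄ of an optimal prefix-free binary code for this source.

Repeatedly combine the two least-probable nodes; the expected code length is the sum of the merged weights.
merge 11/250 + 117/1000 → 161/1000
merge 133/1000 + 147/1000 → 7/25
merge 161/1000 + 91/500 → 343/1000
merge 187/1000 + 19/100 → 377/1000
merge 7/25 + 343/1000 → 623/1000
merge 377/1000 + 623/1000 → 1
L = 161/1000 + 7/25 + 343/1000 + 377/1000 + 623/1000 + 1 = 348/125 = 2.784 bits/symbol.

2.784 bits/symbol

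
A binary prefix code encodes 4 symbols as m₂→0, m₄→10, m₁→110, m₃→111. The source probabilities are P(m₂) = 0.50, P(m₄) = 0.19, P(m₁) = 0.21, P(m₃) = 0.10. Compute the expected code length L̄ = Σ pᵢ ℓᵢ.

1.81 bits/symbol

L̄ = Σ pᵢ·ℓᵢ = 0.50·1 + 0.19·2 + 0.21·3 + 0.10·3 = 1.81 bits/symbol.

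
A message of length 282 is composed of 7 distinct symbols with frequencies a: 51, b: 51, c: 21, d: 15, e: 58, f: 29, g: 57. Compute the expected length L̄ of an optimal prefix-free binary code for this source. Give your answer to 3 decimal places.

Probabilities are the counts divided by 282.
Repeatedly combine the two least-probable nodes; the expected code length is the sum of the merged weights.
merge 5/94 + 7/94 → 6/47
merge 29/282 + 6/47 → 65/282
merge 17/94 + 17/94 → 17/47
merge 19/94 + 29/141 → 115/282
merge 65/282 + 17/47 → 167/282
merge 115/282 + 167/282 → 1
L = 6/47 + 65/282 + 17/47 + 115/282 + 167/282 + 1 = 767/282 ≈ 2.720 bits/symbol.

2.720 bits/symbol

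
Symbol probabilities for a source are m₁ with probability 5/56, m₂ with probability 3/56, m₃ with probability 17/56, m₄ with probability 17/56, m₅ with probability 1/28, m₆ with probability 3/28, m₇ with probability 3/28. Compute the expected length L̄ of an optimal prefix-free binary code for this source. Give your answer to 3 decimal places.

Repeatedly combine the two least-probable nodes; the expected code length is the sum of the merged weights.
merge 1/28 + 3/56 → 5/56
merge 5/56 + 5/56 → 5/28
merge 3/28 + 3/28 → 3/14
merge 5/28 + 3/14 → 11/28
merge 17/56 + 17/56 → 17/28
merge 11/28 + 17/28 → 1
L = 5/56 + 5/28 + 3/14 + 11/28 + 17/28 + 1 = 139/56 ≈ 2.482 bits/symbol.

2.482 bits/symbol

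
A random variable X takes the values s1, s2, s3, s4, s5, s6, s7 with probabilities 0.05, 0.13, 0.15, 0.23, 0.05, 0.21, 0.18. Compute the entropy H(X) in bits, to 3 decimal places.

H = −Σ pᵢ log₂ pᵢ.
−0.05·log₂(0.05) = 0.2161
−0.13·log₂(0.13) = 0.3826
−0.15·log₂(0.15) = 0.4105
−0.23·log₂(0.23) = 0.4877
−0.05·log₂(0.05) = 0.2161
−0.21·log₂(0.21) = 0.4728
−0.18·log₂(0.18) = 0.4453
Sum ≈ 2.6312 → 2.631 bits.

2.631 bits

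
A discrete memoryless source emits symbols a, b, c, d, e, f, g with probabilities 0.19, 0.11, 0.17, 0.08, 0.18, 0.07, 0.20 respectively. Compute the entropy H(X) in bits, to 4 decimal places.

2.7099 bits

H = −Σ pᵢ log₂ pᵢ.
−0.19·log₂(0.19) = 0.4552
−0.11·log₂(0.11) = 0.3503
−0.17·log₂(0.17) = 0.4346
−0.08·log₂(0.08) = 0.2915
−0.18·log₂(0.18) = 0.4453
−0.07·log₂(0.07) = 0.2686
−0.20·log₂(0.20) = 0.4644
Sum ≈ 2.7099 → 2.7099 bits.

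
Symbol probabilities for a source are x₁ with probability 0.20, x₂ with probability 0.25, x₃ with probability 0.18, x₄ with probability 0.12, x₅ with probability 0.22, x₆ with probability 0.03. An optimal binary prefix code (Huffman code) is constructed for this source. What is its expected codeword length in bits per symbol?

Repeatedly combine the two least-probable nodes; the expected code length is the sum of the merged weights.
merge 3/100 + 3/25 → 3/20
merge 3/20 + 9/50 → 33/100
merge 1/5 + 11/50 → 21/50
merge 1/4 + 33/100 → 29/50
merge 21/50 + 29/50 → 1
L = 3/20 + 33/100 + 21/50 + 29/50 + 1 = 62/25 = 2.48 bits/symbol.

2.48 bits/symbol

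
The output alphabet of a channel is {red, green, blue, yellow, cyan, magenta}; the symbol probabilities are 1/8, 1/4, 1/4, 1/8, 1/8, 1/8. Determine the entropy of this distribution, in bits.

2.5 bits

Each probability is a power of 1/2, so log₂(1/p) is an integer.
H = Σ p·log₂(1/p) = 1/8·3 + 1/4·2 + 1/4·2 + 1/8·3 + 1/8·3 + 1/8·3 = 2.5 bits.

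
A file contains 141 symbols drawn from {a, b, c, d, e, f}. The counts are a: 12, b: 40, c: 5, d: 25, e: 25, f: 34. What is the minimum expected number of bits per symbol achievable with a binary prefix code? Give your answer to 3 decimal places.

Probabilities are the counts divided by 141.
Repeatedly combine the two least-probable nodes; the expected code length is the sum of the merged weights.
merge 5/141 + 4/47 → 17/141
merge 17/141 + 25/141 → 14/47
merge 25/141 + 34/141 → 59/141
merge 40/141 + 14/47 → 82/141
merge 59/141 + 82/141 → 1
L = 17/141 + 14/47 + 59/141 + 82/141 + 1 = 341/141 ≈ 2.418 bits/symbol.

2.418 bits/symbol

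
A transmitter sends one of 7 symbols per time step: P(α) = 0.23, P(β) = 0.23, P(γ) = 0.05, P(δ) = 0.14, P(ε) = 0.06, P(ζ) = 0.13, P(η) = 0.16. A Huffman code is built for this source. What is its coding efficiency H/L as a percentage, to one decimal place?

Entropy H = −Σ p log₂ p ≈ 2.6377 bits.
Huffman merges: 1/20+3/50→11/100; 11/100+13/100→6/25; 7/50+4/25→3/10; 23/100+23/100→23/50; 6/25+3/10→27/50; 23/50+27/50→1. L = 53/20 ≈ 2.6500.
Efficiency = H/L = 2.6377/2.6500 = 99.5%.

99.5%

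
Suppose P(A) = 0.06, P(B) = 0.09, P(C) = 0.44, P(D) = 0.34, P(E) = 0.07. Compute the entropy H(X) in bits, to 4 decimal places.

1.8751 bits

H = −Σ pᵢ log₂ pᵢ.
−0.06·log₂(0.06) = 0.2435
−0.09·log₂(0.09) = 0.3127
−0.44·log₂(0.44) = 0.5211
−0.34·log₂(0.34) = 0.5292
−0.07·log₂(0.07) = 0.2686
Sum ≈ 1.8751 → 1.8751 bits.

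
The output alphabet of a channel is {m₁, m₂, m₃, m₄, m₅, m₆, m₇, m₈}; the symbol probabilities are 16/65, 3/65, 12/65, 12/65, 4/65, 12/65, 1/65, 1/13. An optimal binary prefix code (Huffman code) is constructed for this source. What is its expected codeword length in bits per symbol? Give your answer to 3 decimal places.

2.754 bits/symbol

Repeatedly combine the two least-probable nodes; the expected code length is the sum of the merged weights.
merge 1/65 + 3/65 → 4/65
merge 4/65 + 4/65 → 8/65
merge 1/13 + 8/65 → 1/5
merge 12/65 + 12/65 → 24/65
merge 12/65 + 1/5 → 5/13
merge 16/65 + 24/65 → 8/13
merge 5/13 + 8/13 → 1
L = 4/65 + 8/65 + 1/5 + 24/65 + 5/13 + 8/13 + 1 = 179/65 ≈ 2.754 bits/symbol.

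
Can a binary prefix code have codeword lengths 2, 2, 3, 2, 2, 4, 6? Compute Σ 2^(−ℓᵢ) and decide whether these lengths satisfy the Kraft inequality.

With common denominator 2^6 = 64: Σ 2^(−ℓᵢ) = 16/64 + 16/64 + 8/64 + 16/64 + 16/64 + 4/64 + 1/64 = 77/64 = 1.203125.
Kraft's inequality requires Σ ≤ 1; here Σ = 1.203125 > 1, so no such prefix code exists.

1.203125; no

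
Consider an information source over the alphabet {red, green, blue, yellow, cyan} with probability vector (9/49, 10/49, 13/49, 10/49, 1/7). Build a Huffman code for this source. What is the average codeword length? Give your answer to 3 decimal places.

2.327 bits/symbol

Repeatedly combine the two least-probable nodes; the expected code length is the sum of the merged weights.
merge 1/7 + 9/49 → 16/49
merge 10/49 + 10/49 → 20/49
merge 13/49 + 16/49 → 29/49
merge 20/49 + 29/49 → 1
L = 16/49 + 20/49 + 29/49 + 1 = 114/49 ≈ 2.327 bits/symbol.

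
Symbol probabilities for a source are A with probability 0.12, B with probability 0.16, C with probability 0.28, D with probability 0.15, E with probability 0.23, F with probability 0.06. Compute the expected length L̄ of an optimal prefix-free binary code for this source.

Repeatedly combine the two least-probable nodes; the expected code length is the sum of the merged weights.
merge 3/50 + 3/25 → 9/50
merge 3/20 + 4/25 → 31/100
merge 9/50 + 23/100 → 41/100
merge 7/25 + 31/100 → 59/100
merge 41/100 + 59/100 → 1
L = 9/50 + 31/100 + 41/100 + 59/100 + 1 = 249/100 = 2.49 bits/symbol.

2.49 bits/symbol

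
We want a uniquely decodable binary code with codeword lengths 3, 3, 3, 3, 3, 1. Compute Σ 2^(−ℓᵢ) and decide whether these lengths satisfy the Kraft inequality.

With common denominator 2^3 = 8: Σ 2^(−ℓᵢ) = 1/8 + 1/8 + 1/8 + 1/8 + 1/8 + 4/8 = 9/8 = 1.125.
Kraft's inequality requires Σ ≤ 1; here Σ = 1.125 > 1, so no such prefix code exists.

1.125; no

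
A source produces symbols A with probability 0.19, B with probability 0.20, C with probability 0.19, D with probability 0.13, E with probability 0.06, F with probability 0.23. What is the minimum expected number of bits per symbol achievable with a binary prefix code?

2.57 bits/symbol

Repeatedly combine the two least-probable nodes; the expected code length is the sum of the merged weights.
merge 3/50 + 13/100 → 19/100
merge 19/100 + 19/100 → 19/50
merge 19/100 + 1/5 → 39/100
merge 23/100 + 19/50 → 61/100
merge 39/100 + 61/100 → 1
L = 19/100 + 19/50 + 39/100 + 61/100 + 1 = 257/100 = 2.57 bits/symbol.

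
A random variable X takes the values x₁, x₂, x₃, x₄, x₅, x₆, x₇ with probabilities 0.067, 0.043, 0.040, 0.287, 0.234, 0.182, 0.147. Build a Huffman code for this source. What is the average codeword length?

2.53 bits/symbol

Repeatedly combine the two least-probable nodes; the expected code length is the sum of the merged weights.
merge 1/25 + 43/1000 → 83/1000
merge 67/1000 + 83/1000 → 3/20
merge 147/1000 + 3/20 → 297/1000
merge 91/500 + 117/500 → 52/125
merge 287/1000 + 297/1000 → 73/125
merge 52/125 + 73/125 → 1
L = 83/1000 + 3/20 + 297/1000 + 52/125 + 73/125 + 1 = 253/100 = 2.53 bits/symbol.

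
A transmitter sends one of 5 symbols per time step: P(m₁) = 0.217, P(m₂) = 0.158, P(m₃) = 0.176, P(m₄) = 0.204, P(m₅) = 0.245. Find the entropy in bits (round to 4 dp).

2.3050 bits

H = −Σ pᵢ log₂ pᵢ.
−0.217·log₂(0.217) = 0.4783
−0.158·log₂(0.158) = 0.4206
−0.176·log₂(0.176) = 0.4411
−0.204·log₂(0.204) = 0.4678
−0.245·log₂(0.245) = 0.4971
Sum ≈ 2.3050 → 2.3050 bits.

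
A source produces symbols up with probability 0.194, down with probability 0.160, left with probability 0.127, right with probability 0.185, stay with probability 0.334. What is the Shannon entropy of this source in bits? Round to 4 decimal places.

H = −Σ pᵢ log₂ pᵢ.
−0.194·log₂(0.194) = 0.4590
−0.160·log₂(0.160) = 0.4230
−0.127·log₂(0.127) = 0.3781
−0.185·log₂(0.185) = 0.4504
−0.334·log₂(0.334) = 0.5284
Sum ≈ 2.2389 → 2.2389 bits.

2.2389 bits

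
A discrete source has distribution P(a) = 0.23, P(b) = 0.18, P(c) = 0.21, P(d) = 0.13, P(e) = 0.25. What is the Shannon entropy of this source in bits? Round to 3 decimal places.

H = −Σ pᵢ log₂ pᵢ.
−0.23·log₂(0.23) = 0.4877
−0.18·log₂(0.18) = 0.4453
−0.21·log₂(0.21) = 0.4728
−0.13·log₂(0.13) = 0.3826
−0.25·log₂(0.25) = 0.5000
Sum ≈ 2.2884 → 2.288 bits.

2.288 bits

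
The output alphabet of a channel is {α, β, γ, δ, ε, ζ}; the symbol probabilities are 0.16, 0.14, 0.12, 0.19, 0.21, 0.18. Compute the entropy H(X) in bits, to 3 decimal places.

2.561 bits

H = −Σ pᵢ log₂ pᵢ.
−0.16·log₂(0.16) = 0.4230
−0.14·log₂(0.14) = 0.3971
−0.12·log₂(0.12) = 0.3671
−0.19·log₂(0.19) = 0.4552
−0.21·log₂(0.21) = 0.4728
−0.18·log₂(0.18) = 0.4453
Sum ≈ 2.5606 → 2.561 bits.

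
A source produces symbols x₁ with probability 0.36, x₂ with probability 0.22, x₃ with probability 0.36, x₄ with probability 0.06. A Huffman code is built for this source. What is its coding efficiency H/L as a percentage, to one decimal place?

93.0%

Entropy H = −Σ p log₂ p ≈ 1.7853 bits.
Huffman merges: 3/50+11/50→7/25; 7/25+9/25→16/25; 9/25+16/25→1. L = 48/25 ≈ 1.9200.
Efficiency = H/L = 1.7853/1.9200 = 93.0%.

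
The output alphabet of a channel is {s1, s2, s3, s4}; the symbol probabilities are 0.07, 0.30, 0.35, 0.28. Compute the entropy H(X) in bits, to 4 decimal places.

1.8340 bits

H = −Σ pᵢ log₂ pᵢ.
−0.07·log₂(0.07) = 0.2686
−0.30·log₂(0.30) = 0.5211
−0.35·log₂(0.35) = 0.5301
−0.28·log₂(0.28) = 0.5142
Sum ≈ 1.8340 → 1.8340 bits.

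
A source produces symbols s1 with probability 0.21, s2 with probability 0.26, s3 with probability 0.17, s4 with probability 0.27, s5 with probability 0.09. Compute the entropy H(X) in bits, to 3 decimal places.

H = −Σ pᵢ log₂ pᵢ.
−0.21·log₂(0.21) = 0.4728
−0.26·log₂(0.26) = 0.5053
−0.17·log₂(0.17) = 0.4346
−0.27·log₂(0.27) = 0.5100
−0.09·log₂(0.09) = 0.3127
Sum ≈ 2.2354 → 2.235 bits.

2.235 bits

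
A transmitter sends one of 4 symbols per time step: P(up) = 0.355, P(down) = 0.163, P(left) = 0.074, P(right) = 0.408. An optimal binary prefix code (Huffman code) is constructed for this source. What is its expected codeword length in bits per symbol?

Repeatedly combine the two least-probable nodes; the expected code length is the sum of the merged weights.
merge 37/500 + 163/1000 → 237/1000
merge 237/1000 + 71/200 → 74/125
merge 51/125 + 74/125 → 1
L = 237/1000 + 74/125 + 1 = 1829/1000 = 1.829 bits/symbol.

1.829 bits/symbol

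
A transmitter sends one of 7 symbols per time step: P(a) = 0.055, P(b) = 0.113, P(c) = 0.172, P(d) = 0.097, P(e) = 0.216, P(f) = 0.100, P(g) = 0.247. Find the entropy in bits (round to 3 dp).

H = −Σ pᵢ log₂ pᵢ.
−0.055·log₂(0.055) = 0.2301
−0.113·log₂(0.113) = 0.3555
−0.172·log₂(0.172) = 0.4368
−0.097·log₂(0.097) = 0.3265
−0.216·log₂(0.216) = 0.4776
−0.100·log₂(0.100) = 0.3322
−0.247·log₂(0.247) = 0.4983
Sum ≈ 2.6569 → 2.657 bits.

2.657 bits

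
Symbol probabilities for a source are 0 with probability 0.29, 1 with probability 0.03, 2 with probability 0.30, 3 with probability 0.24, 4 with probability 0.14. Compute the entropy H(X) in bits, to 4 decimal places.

H = −Σ pᵢ log₂ pᵢ.
−0.29·log₂(0.29) = 0.5179
−0.03·log₂(0.03) = 0.1518
−0.30·log₂(0.30) = 0.5211
−0.24·log₂(0.24) = 0.4941
−0.14·log₂(0.14) = 0.3971
Sum ≈ 2.0820 → 2.0820 bits.

2.0820 bits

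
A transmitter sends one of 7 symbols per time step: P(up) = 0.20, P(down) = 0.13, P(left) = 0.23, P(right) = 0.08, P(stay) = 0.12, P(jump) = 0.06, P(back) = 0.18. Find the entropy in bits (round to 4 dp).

H = −Σ pᵢ log₂ pᵢ.
−0.20·log₂(0.20) = 0.4644
−0.13·log₂(0.13) = 0.3826
−0.23·log₂(0.23) = 0.4877
−0.08·log₂(0.08) = 0.2915
−0.12·log₂(0.12) = 0.3671
−0.06·log₂(0.06) = 0.2435
−0.18·log₂(0.18) = 0.4453
Sum ≈ 2.6821 → 2.6821 bits.

2.6821 bits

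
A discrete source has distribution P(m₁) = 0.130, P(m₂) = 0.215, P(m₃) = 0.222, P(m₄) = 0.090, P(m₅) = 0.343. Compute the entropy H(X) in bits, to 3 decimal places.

H = −Σ pᵢ log₂ pᵢ.
−0.130·log₂(0.130) = 0.3826
−0.215·log₂(0.215) = 0.4768
−0.222·log₂(0.222) = 0.4820
−0.090·log₂(0.090) = 0.3127
−0.343·log₂(0.343) = 0.5295
Sum ≈ 2.1836 → 2.184 bits.

2.184 bits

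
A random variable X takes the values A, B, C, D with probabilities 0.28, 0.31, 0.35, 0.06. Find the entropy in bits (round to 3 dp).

H = −Σ pᵢ log₂ pᵢ.
−0.28·log₂(0.28) = 0.5142
−0.31·log₂(0.31) = 0.5238
−0.35·log₂(0.35) = 0.5301
−0.06·log₂(0.06) = 0.2435
Sum ≈ 1.8116 → 1.812 bits.

1.812 bits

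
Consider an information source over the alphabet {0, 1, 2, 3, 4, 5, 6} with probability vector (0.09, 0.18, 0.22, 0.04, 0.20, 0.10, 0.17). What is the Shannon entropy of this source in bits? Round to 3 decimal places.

H = −Σ pᵢ log₂ pᵢ.
−0.09·log₂(0.09) = 0.3127
−0.18·log₂(0.18) = 0.4453
−0.22·log₂(0.22) = 0.4806
−0.04·log₂(0.04) = 0.1858
−0.20·log₂(0.20) = 0.4644
−0.10·log₂(0.10) = 0.3322
−0.17·log₂(0.17) = 0.4346
Sum ≈ 2.6555 → 2.655 bits.

2.655 bits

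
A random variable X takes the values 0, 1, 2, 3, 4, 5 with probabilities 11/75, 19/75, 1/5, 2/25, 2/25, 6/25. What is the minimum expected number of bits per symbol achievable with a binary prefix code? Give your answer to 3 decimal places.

2.467 bits/symbol

Repeatedly combine the two least-probable nodes; the expected code length is the sum of the merged weights.
merge 2/25 + 2/25 → 4/25
merge 11/75 + 4/25 → 23/75
merge 1/5 + 6/25 → 11/25
merge 19/75 + 23/75 → 14/25
merge 11/25 + 14/25 → 1
L = 4/25 + 23/75 + 11/25 + 14/25 + 1 = 37/15 ≈ 2.467 bits/symbol.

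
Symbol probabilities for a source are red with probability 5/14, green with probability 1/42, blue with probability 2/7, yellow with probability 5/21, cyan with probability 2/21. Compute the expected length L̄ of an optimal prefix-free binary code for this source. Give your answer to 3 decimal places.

Repeatedly combine the two least-probable nodes; the expected code length is the sum of the merged weights.
merge 1/42 + 2/21 → 5/42
merge 5/42 + 5/21 → 5/14
merge 2/7 + 5/14 → 9/14
merge 5/14 + 9/14 → 1
L = 5/42 + 5/14 + 9/14 + 1 = 89/42 ≈ 2.119 bits/symbol.

2.119 bits/symbol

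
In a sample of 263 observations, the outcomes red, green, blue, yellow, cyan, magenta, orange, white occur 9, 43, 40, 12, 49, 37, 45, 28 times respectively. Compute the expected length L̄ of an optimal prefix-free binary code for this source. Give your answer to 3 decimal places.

Probabilities are the counts divided by 263.
Repeatedly combine the two least-probable nodes; the expected code length is the sum of the merged weights.
merge 9/263 + 12/263 → 21/263
merge 21/263 + 28/263 → 49/263
merge 37/263 + 40/263 → 77/263
merge 43/263 + 45/263 → 88/263
merge 49/263 + 49/263 → 98/263
merge 77/263 + 88/263 → 165/263
merge 98/263 + 165/263 → 1
L = 21/263 + 49/263 + 77/263 + 88/263 + 98/263 + 165/263 + 1 = 761/263 ≈ 2.894 bits/symbol.

2.894 bits/symbol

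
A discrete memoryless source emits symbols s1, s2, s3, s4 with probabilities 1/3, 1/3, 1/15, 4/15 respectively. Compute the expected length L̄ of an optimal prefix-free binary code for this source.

2 bits/symbol

Repeatedly combine the two least-probable nodes; the expected code length is the sum of the merged weights.
merge 1/15 + 4/15 → 1/3
merge 1/3 + 1/3 → 2/3
merge 1/3 + 2/3 → 1
L = 1/3 + 2/3 + 1 = 2 bits/symbol.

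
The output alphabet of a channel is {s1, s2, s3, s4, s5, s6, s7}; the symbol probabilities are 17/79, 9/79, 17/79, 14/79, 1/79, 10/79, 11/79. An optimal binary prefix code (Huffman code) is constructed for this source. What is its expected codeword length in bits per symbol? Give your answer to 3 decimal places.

2.696 bits/symbol

Repeatedly combine the two least-probable nodes; the expected code length is the sum of the merged weights.
merge 1/79 + 9/79 → 10/79
merge 10/79 + 10/79 → 20/79
merge 11/79 + 14/79 → 25/79
merge 17/79 + 17/79 → 34/79
merge 20/79 + 25/79 → 45/79
merge 34/79 + 45/79 → 1
L = 10/79 + 20/79 + 25/79 + 34/79 + 45/79 + 1 = 213/79 ≈ 2.696 bits/symbol.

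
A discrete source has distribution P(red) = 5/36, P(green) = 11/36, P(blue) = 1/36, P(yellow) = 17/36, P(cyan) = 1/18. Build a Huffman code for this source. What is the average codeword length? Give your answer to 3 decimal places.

Repeatedly combine the two least-probable nodes; the expected code length is the sum of the merged weights.
merge 1/36 + 1/18 → 1/12
merge 1/12 + 5/36 → 2/9
merge 2/9 + 11/36 → 19/36
merge 17/36 + 19/36 → 1
L = 1/12 + 2/9 + 19/36 + 1 = 11/6 ≈ 1.833 bits/symbol.

1.833 bits/symbol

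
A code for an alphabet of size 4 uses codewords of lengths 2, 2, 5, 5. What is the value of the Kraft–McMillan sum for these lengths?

With common denominator 2^5 = 32: Σ 2^(−ℓᵢ) = 8/32 + 8/32 + 1/32 + 1/32 = 18/32 = 0.5625.

0.5625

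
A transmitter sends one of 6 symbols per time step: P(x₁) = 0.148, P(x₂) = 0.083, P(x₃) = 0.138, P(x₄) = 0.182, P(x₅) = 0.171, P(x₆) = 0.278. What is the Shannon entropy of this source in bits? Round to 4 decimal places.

H = −Σ pᵢ log₂ pᵢ.
−0.148·log₂(0.148) = 0.4079
−0.083·log₂(0.083) = 0.2980
−0.138·log₂(0.138) = 0.3943
−0.182·log₂(0.182) = 0.4474
−0.171·log₂(0.171) = 0.4357
−0.278·log₂(0.278) = 0.5134
Sum ≈ 2.4967 → 2.4967 bits.

2.4967 bits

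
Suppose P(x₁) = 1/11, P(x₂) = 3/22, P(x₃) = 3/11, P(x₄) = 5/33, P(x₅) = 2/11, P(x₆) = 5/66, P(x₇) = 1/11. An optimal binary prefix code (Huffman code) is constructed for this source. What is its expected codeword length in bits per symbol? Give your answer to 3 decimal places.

2.712 bits/symbol

Repeatedly combine the two least-probable nodes; the expected code length is the sum of the merged weights.
merge 5/66 + 1/11 → 1/6
merge 1/11 + 3/22 → 5/22
merge 5/33 + 1/6 → 7/22
merge 2/11 + 5/22 → 9/22
merge 3/11 + 7/22 → 13/22
merge 9/22 + 13/22 → 1
L = 1/6 + 5/22 + 7/22 + 9/22 + 13/22 + 1 = 179/66 ≈ 2.712 bits/symbol.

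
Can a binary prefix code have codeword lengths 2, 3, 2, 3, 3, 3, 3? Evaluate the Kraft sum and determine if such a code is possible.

1.125; no

With common denominator 2^3 = 8: Σ 2^(−ℓᵢ) = 2/8 + 1/8 + 2/8 + 1/8 + 1/8 + 1/8 + 1/8 = 9/8 = 1.125.
Kraft's inequality requires Σ ≤ 1; here Σ = 1.125 > 1, so no such prefix code exists.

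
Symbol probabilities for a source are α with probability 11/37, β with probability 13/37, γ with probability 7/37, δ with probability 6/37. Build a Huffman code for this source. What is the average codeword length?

2 bits/symbol

Repeatedly combine the two least-probable nodes; the expected code length is the sum of the merged weights.
merge 6/37 + 7/37 → 13/37
merge 11/37 + 13/37 → 24/37
merge 13/37 + 24/37 → 1
L = 13/37 + 24/37 + 1 = 2 bits/symbol.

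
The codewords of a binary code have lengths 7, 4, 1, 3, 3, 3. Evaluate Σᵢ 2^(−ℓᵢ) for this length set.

0.9453125

With common denominator 2^7 = 128: Σ 2^(−ℓᵢ) = 1/128 + 8/128 + 64/128 + 16/128 + 16/128 + 16/128 = 121/128 = 0.9453125.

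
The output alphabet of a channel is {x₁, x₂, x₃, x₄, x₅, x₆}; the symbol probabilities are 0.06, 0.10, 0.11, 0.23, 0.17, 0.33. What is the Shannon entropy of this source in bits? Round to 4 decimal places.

2.3761 bits

H = −Σ pᵢ log₂ pᵢ.
−0.06·log₂(0.06) = 0.2435
−0.10·log₂(0.10) = 0.3322
−0.11·log₂(0.11) = 0.3503
−0.23·log₂(0.23) = 0.4877
−0.17·log₂(0.17) = 0.4346
−0.33·log₂(0.33) = 0.5278
Sum ≈ 2.3761 → 2.3761 bits.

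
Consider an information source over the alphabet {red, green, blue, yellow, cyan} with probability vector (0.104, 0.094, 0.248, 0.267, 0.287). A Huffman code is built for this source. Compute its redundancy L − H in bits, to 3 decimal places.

0.013 bits

Entropy H = −Σ p log₂ p ≈ 2.1846 bits.
Huffman merges: 47/500+13/125→99/500; 99/500+31/125→223/500; 267/1000+287/1000→277/500; 223/500+277/500→1. L = 1099/500 ≈ 2.1980.
L − H = 2.1980 − 2.1846 = 0.013 bits.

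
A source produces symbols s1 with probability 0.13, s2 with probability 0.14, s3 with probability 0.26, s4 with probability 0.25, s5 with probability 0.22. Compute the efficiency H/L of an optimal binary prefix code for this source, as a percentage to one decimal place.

99.8%

Entropy H = −Σ p log₂ p ≈ 2.2656 bits.
Huffman merges: 13/100+7/50→27/100; 11/50+1/4→47/100; 13/50+27/100→53/100; 47/100+53/100→1. L = 227/100 ≈ 2.2700.
Efficiency = H/L = 2.2656/2.2700 = 99.8%.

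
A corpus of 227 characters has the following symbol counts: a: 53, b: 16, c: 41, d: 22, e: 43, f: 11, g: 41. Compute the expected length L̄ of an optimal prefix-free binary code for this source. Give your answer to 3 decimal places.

2.696 bits/symbol

Probabilities are the counts divided by 227.
Repeatedly combine the two least-probable nodes; the expected code length is the sum of the merged weights.
merge 11/227 + 16/227 → 27/227
merge 22/227 + 27/227 → 49/227
merge 41/227 + 41/227 → 82/227
merge 43/227 + 49/227 → 92/227
merge 53/227 + 82/227 → 135/227
merge 92/227 + 135/227 → 1
L = 27/227 + 49/227 + 82/227 + 92/227 + 135/227 + 1 = 612/227 ≈ 2.696 bits/symbol.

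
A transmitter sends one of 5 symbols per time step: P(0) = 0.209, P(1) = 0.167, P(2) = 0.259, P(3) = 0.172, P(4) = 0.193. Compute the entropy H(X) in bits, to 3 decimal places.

H = −Σ pᵢ log₂ pᵢ.
−0.209·log₂(0.209) = 0.4720
−0.167·log₂(0.167) = 0.4312
−0.259·log₂(0.259) = 0.5048
−0.172·log₂(0.172) = 0.4368
−0.193·log₂(0.193) = 0.4581
Sum ≈ 2.3029 → 2.303 bits.

2.303 bits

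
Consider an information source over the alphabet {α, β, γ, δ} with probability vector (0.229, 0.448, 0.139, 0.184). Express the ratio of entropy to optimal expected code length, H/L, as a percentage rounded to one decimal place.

98.7%

Entropy H = −Σ p log₂ p ≈ 1.8510 bits.
Huffman merges: 139/1000+23/125→323/1000; 229/1000+323/1000→69/125; 56/125+69/125→1. L = 15/8 ≈ 1.8750.
Efficiency = H/L = 1.8510/1.8750 = 98.7%.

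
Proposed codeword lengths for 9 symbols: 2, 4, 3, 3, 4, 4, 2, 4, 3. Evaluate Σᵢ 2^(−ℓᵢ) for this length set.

1.125

With common denominator 2^4 = 16: Σ 2^(−ℓᵢ) = 4/16 + 1/16 + 2/16 + 2/16 + 1/16 + 1/16 + 4/16 + 1/16 + 2/16 = 18/16 = 1.125.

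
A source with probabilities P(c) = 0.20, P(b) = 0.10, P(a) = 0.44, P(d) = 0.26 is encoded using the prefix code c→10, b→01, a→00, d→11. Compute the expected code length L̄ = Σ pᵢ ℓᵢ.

2 bits/symbol

L̄ = Σ pᵢ·ℓᵢ = 0.20·2 + 0.10·2 + 0.44·2 + 0.26·2 = 2 bits/symbol.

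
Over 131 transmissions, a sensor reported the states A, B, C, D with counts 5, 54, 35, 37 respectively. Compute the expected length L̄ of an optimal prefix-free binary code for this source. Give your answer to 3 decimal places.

1.893 bits/symbol

Probabilities are the counts divided by 131.
Repeatedly combine the two least-probable nodes; the expected code length is the sum of the merged weights.
merge 5/131 + 35/131 → 40/131
merge 37/131 + 40/131 → 77/131
merge 54/131 + 77/131 → 1
L = 40/131 + 77/131 + 1 = 248/131 ≈ 1.893 bits/symbol.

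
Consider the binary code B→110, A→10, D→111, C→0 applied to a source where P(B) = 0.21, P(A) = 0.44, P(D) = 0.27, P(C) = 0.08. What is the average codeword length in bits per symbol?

2.4 bits/symbol

L̄ = Σ pᵢ·ℓᵢ = 0.21·3 + 0.44·2 + 0.27·3 + 0.08·1 = 2.4 bits/symbol.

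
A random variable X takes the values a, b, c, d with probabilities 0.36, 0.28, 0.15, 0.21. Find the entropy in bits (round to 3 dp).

H = −Σ pᵢ log₂ pᵢ.
−0.36·log₂(0.36) = 0.5306
−0.28·log₂(0.28) = 0.5142
−0.15·log₂(0.15) = 0.4105
−0.21·log₂(0.21) = 0.4728
Sum ≈ 1.9282 → 1.928 bits.

1.928 bits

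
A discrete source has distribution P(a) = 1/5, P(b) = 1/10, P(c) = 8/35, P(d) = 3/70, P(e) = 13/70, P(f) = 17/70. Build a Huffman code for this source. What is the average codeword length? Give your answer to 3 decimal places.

Repeatedly combine the two least-probable nodes; the expected code length is the sum of the merged weights.
merge 3/70 + 1/10 → 1/7
merge 1/7 + 13/70 → 23/70
merge 1/5 + 8/35 → 3/7
merge 17/70 + 23/70 → 4/7
merge 3/7 + 4/7 → 1
L = 1/7 + 23/70 + 3/7 + 4/7 + 1 = 173/70 ≈ 2.471 bits/symbol.

2.471 bits/symbol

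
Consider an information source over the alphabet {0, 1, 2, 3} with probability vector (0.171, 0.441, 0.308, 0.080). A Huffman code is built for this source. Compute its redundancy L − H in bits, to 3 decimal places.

Entropy H = −Σ p log₂ p ≈ 1.7714 bits.
Huffman merges: 2/25+171/1000→251/1000; 251/1000+77/250→559/1000; 441/1000+559/1000→1. L = 181/100 ≈ 1.8100.
L − H = 1.8100 − 1.7714 = 0.039 bits.

0.039 bits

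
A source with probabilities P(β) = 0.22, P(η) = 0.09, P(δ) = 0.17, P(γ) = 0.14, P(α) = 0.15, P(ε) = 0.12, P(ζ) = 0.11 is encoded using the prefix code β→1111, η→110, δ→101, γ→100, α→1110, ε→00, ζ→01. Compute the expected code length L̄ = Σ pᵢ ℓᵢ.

L̄ = Σ pᵢ·ℓᵢ = 0.22·4 + 0.09·3 + 0.17·3 + 0.14·3 + 0.15·4 + 0.12·2 + 0.11·2 = 3.14 bits/symbol.

3.14 bits/symbol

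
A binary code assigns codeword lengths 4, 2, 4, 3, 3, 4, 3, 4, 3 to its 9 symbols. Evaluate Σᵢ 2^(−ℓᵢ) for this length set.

1

With common denominator 2^4 = 16: Σ 2^(−ℓᵢ) = 1/16 + 4/16 + 1/16 + 2/16 + 2/16 + 1/16 + 2/16 + 1/16 + 2/16 = 16/16 = 1.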